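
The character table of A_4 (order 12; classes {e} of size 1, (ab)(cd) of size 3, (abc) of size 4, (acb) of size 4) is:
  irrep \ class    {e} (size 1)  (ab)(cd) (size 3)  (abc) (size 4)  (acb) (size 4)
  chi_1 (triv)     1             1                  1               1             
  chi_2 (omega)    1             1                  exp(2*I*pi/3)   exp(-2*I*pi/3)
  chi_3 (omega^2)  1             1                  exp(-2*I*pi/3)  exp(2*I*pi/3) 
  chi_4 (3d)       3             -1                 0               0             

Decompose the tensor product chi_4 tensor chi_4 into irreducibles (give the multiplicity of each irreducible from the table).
chi_4 tensor chi_4 = chi_1 + chi_2 + chi_3 + 2*chi_4 (all other irreducibles have multiplicity 0).

Solution. The character of a tensor product is the pointwise product (chi_4 * chi_4)(C) = chi_4(C) * chi_4(C):
  {e}: (3)*(3), (ab)(cd): (-1)*(-1), (abc): (0)*(0), (acb): (0)*(0)
so (chi_4 * chi_4) takes values
  {e} -> 9, (ab)(cd) -> 1, (abc) -> 0, (acb) -> 0.
Now take the inner product of this character with each irreducible chi from the table, <chi_4*chi_4, chi> = (1/12) sum_C |C| (chi_4*chi_4)(C) conj(chi(C)):
  <chi_4*chi_4, chi_1> = (1/12)[1*(9)*conj(1) + 3*(1)*conj(1) + 4*(0)*conj(1) + 4*(0)*conj(1)]
      = (1/12)[(9) + (3) + (0) + (0)] = 12/12 = 1
  <chi_4*chi_4, chi_2> = (1/12)[1*(9)*conj(1) + 3*(1)*conj(1) + 4*(0)*conj(exp(2*I*pi/3)) + 4*(0)*conj(exp(-2*I*pi/3))]
      = (1/12)[(9) + (3) + (0) + (0)] = 12/12 = 1
  <chi_4*chi_4, chi_3> = (1/12)[1*(9)*conj(1) + 3*(1)*conj(1) + 4*(0)*conj(exp(-2*I*pi/3)) + 4*(0)*conj(exp(2*I*pi/3))]
      = (1/12)[(9) + (3) + (0) + (0)] = 12/12 = 1
  <chi_4*chi_4, chi_4> = (1/12)[1*(9)*conj(3) + 3*(1)*conj(-1) + 4*(0)*conj(0) + 4*(0)*conj(0)]
      = (1/12)[(27) + (-3) + (0) + (0)] = 24/12 = 2
(Exp terms are combined using exp(i*s)*conj(exp(i*t)) = exp(i*(s-t)), and sums of them are collapsed using the identity that for every m > 1 the m distinct m-th roots of unity sum to 0, e.g. 1 + exp(2*I*pi/3) + exp(-2*I*pi/3) = 0.)
Hence the multiplicities are chi_1: 1, chi_2: 1, chi_3: 1, chi_4: 2. Dimension check: dim(chi_4)*dim(chi_4) = 3*3 = 9 and sum (mult * dim) = 1*1 + 1*1 + 1*1 + 2*3 = 9.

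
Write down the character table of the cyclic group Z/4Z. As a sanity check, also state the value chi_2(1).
Character table of Z/4Z (irreps indexed chi_0,...,chi_3 with chi_k(m) = zeta_4^(k*m), zeta_4 = exp(2*pi*i/4)):
  irrep \ class  {0} (size 1)  {1} (size 1)  {2} (size 1)  {3} (size 1)
  chi_0          1             1             1             1           
  chi_1          1             I             -1            -I          
  chi_2          1             -1            1             -1          
  chi_3          1             -I            -1            I           

Spot check: chi_2(1) = zeta_4^(2*1) = zeta_4^2 = -1.

Working: Z/4Z is abelian, so all 4 irreducible complex representations are 1-dimensional. They are given by chi_k(m) = zeta_4^(k*m) for k = 0,...,3. Row orthogonality: sum_m chi_k(m) conj(chi_l(m)) = 4 * [k = l].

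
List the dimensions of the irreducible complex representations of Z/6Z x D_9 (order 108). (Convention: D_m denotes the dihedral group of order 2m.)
Dimensions: 1, 1, 1, 1, 1, 1, 1, 1, 1, 1, 1, 1, 2, 2, 2, 2, 2, 2, 2, 2, 2, 2, 2, 2, 2, 2, 2, 2, 2, 2, 2, 2, 2, 2, 2, 2

Why: There are 36 irreducibles (= number of conjugacy classes). Their dimensions d_i satisfy sum d_i^2 = |G| = 108: 1 + 1 + 1 + 1 + 1 + 1 + 1 + 1 + 1 + 1 + 1 + 1 + 4 + 4 + 4 + 4 + 4 + 4 + 4 + 4 + 4 + 4 + 4 + 4 + 4 + 4 + 4 + 4 + 4 + 4 + 4 + 4 + 4 + 4 + 4 + 4 = 108. (For the product with Z/6Z: each of the 6 1-dim characters of Z/6Z tensors with each irrep of D_9, giving 6 copies of each D_9-dimension.)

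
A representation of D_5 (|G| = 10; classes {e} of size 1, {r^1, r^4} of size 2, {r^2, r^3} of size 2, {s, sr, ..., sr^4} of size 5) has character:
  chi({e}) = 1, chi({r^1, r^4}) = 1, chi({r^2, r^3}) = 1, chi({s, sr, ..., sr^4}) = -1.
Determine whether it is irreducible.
Irreducible: <chi, chi> = 1.

Details: <chi, chi> = (1/|G|) sum_C |C| * |chi(C)|^2 = (1/10)[1*|1|^2 + 2*|1|^2 + 2*|1|^2 + 5*|-1|^2]
  = (1/10)[(1) + (2) + (2) + (5)] = 10/10 = 1.
A character is irreducible iff <chi, chi> = 1, so this representation is irreducible.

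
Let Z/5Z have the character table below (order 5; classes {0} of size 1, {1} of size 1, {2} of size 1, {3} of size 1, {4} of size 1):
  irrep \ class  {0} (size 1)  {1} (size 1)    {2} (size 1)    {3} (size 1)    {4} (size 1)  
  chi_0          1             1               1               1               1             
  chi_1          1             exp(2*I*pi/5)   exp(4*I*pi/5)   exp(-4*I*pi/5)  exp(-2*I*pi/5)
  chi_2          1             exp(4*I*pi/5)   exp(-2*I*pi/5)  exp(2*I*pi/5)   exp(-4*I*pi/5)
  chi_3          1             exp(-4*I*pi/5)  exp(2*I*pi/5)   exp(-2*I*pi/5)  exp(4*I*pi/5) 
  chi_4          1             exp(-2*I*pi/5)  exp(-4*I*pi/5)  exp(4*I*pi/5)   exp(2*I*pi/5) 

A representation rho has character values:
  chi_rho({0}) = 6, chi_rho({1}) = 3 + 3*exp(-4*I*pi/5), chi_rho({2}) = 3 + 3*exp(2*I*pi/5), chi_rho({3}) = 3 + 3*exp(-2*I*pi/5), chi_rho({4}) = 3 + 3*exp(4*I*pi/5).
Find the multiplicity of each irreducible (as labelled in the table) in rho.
Multiplicities: chi_0: 3, chi_1: 0, chi_2: 0, chi_3: 3, chi_4: 0.

Working: Use <chi_rho, chi> = (1/|G|) sum_C |C| * chi_rho(C) * conj(chi(C)) with |G| = 5 for each irreducible chi in the table:
  <chi_rho, chi_0> = (1/5)[1*(6)*conj(1) + 1*(3 + 3*exp(-4*I*pi/5))*conj(1) + 1*(3 + 3*exp(2*I*pi/5))*conj(1) + 1*(3 + 3*exp(-2*I*pi/5))*conj(1) + 1*(3 + 3*exp(4*I*pi/5))*conj(1)]
      = (1/5)[(6) + (3 + 3*exp(-4*I*pi/5)) + (3 + 3*exp(2*I*pi/5)) + (3 + 3*exp(-2*I*pi/5)) + (3 + 3*exp(4*I*pi/5))] = 15/5 = 3
  <chi_rho, chi_1> = (1/5)[1*(6)*conj(1) + 1*(3 + 3*exp(-4*I*pi/5))*conj(exp(2*I*pi/5)) + 1*(3 + 3*exp(2*I*pi/5))*conj(exp(4*I*pi/5)) + 1*(3 + 3*exp(-2*I*pi/5))*conj(exp(-4*I*pi/5)) + 1*(3 + 3*exp(4*I*pi/5))*conj(exp(-2*I*pi/5))]
      = (1/5)[(6) + (3*exp(-2*I*pi/5) + 3*exp(4*I*pi/5)) + (3*exp(-2*I*pi/5) + 3*exp(-4*I*pi/5)) + (3*exp(4*I*pi/5) + 3*exp(2*I*pi/5)) + (3*exp(-4*I*pi/5) + 3*exp(2*I*pi/5))] = 0/5 = 0
  <chi_rho, chi_2> = (1/5)[1*(6)*conj(1) + 1*(3 + 3*exp(-4*I*pi/5))*conj(exp(4*I*pi/5)) + 1*(3 + 3*exp(2*I*pi/5))*conj(exp(-2*I*pi/5)) + 1*(3 + 3*exp(-2*I*pi/5))*conj(exp(2*I*pi/5)) + 1*(3 + 3*exp(4*I*pi/5))*conj(exp(-4*I*pi/5))]
      = (1/5)[(6) + (3*exp(-4*I*pi/5) + 3*exp(2*I*pi/5)) + (3*exp(4*I*pi/5) + 3*exp(2*I*pi/5)) + (3*exp(-2*I*pi/5) + 3*exp(-4*I*pi/5)) + (3*exp(-2*I*pi/5) + 3*exp(4*I*pi/5))] = 0/5 = 0
  <chi_rho, chi_3> = (1/5)[1*(6)*conj(1) + 1*(3 + 3*exp(-4*I*pi/5))*conj(exp(-4*I*pi/5)) + 1*(3 + 3*exp(2*I*pi/5))*conj(exp(2*I*pi/5)) + 1*(3 + 3*exp(-2*I*pi/5))*conj(exp(-2*I*pi/5)) + 1*(3 + 3*exp(4*I*pi/5))*conj(exp(4*I*pi/5))]
      = (1/5)[(6) + (3 + 3*exp(4*I*pi/5)) + (3 + 3*exp(-2*I*pi/5)) + (3 + 3*exp(2*I*pi/5)) + (3 + 3*exp(-4*I*pi/5))] = 15/5 = 3
  <chi_rho, chi_4> = (1/5)[1*(6)*conj(1) + 1*(3 + 3*exp(-4*I*pi/5))*conj(exp(-2*I*pi/5)) + 1*(3 + 3*exp(2*I*pi/5))*conj(exp(-4*I*pi/5)) + 1*(3 + 3*exp(-2*I*pi/5))*conj(exp(4*I*pi/5)) + 1*(3 + 3*exp(4*I*pi/5))*conj(exp(2*I*pi/5))]
      = (1/5)[(6) + (3*exp(-2*I*pi/5) + 3*exp(2*I*pi/5)) + (3*exp(-4*I*pi/5) + 3*exp(4*I*pi/5)) + (3*exp(-4*I*pi/5) + 3*exp(4*I*pi/5)) + (3*exp(-2*I*pi/5) + 3*exp(2*I*pi/5))] = 0/5 = 0
(Exp terms are combined using exp(i*s)*conj(exp(i*t)) = exp(i*(s-t)), and sums of them are collapsed using the identity that for every m > 1 the m distinct m-th roots of unity sum to 0, e.g. 1 + exp(2*I*pi/3) + exp(-2*I*pi/3) = 0.)
Dimension check: dim(rho) = sum (mult * dim) = 3*1 + 0*1 + 0*1 + 3*1 + 0*1 = 6 = chi_rho(e) = 6.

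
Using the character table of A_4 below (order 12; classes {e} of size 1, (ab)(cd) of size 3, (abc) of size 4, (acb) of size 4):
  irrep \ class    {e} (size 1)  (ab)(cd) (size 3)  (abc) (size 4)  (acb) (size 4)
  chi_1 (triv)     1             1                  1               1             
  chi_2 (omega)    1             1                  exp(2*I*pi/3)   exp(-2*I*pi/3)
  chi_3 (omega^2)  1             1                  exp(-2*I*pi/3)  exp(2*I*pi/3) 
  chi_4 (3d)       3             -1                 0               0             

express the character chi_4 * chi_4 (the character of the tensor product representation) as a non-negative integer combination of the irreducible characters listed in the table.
chi_4 tensor chi_4 = chi_1 + chi_2 + chi_3 + 2*chi_4 (all other irreducibles have multiplicity 0).

Justification: The character of a tensor product is the pointwise product (chi_4 * chi_4)(C) = chi_4(C) * chi_4(C):
  {e}: (3)*(3), (ab)(cd): (-1)*(-1), (abc): (0)*(0), (acb): (0)*(0)
so (chi_4 * chi_4) takes values
  {e} -> 9, (ab)(cd) -> 1, (abc) -> 0, (acb) -> 0.
Now take the inner product of this character with each irreducible chi from the table, <chi_4*chi_4, chi> = (1/12) sum_C |C| (chi_4*chi_4)(C) conj(chi(C)):
  <chi_4*chi_4, chi_1> = (1/12)[1*(9)*conj(1) + 3*(1)*conj(1) + 4*(0)*conj(1) + 4*(0)*conj(1)]
      = (1/12)[(9) + (3) + (0) + (0)] = 12/12 = 1
  <chi_4*chi_4, chi_2> = (1/12)[1*(9)*conj(1) + 3*(1)*conj(1) + 4*(0)*conj(exp(2*I*pi/3)) + 4*(0)*conj(exp(-2*I*pi/3))]
      = (1/12)[(9) + (3) + (0) + (0)] = 12/12 = 1
  <chi_4*chi_4, chi_3> = (1/12)[1*(9)*conj(1) + 3*(1)*conj(1) + 4*(0)*conj(exp(-2*I*pi/3)) + 4*(0)*conj(exp(2*I*pi/3))]
      = (1/12)[(9) + (3) + (0) + (0)] = 12/12 = 1
  <chi_4*chi_4, chi_4> = (1/12)[1*(9)*conj(3) + 3*(1)*conj(-1) + 4*(0)*conj(0) + 4*(0)*conj(0)]
      = (1/12)[(27) + (-3) + (0) + (0)] = 24/12 = 2
(Exp terms are combined using exp(i*s)*conj(exp(i*t)) = exp(i*(s-t)), and sums of them are collapsed using the identity that for every m > 1 the m distinct m-th roots of unity sum to 0, e.g. 1 + exp(2*I*pi/3) + exp(-2*I*pi/3) = 0.)
Hence the multiplicities are chi_1: 1, chi_2: 1, chi_3: 1, chi_4: 2. Dimension check: dim(chi_4)*dim(chi_4) = 3*3 = 9 and sum (mult * dim) = 1*1 + 1*1 + 1*1 + 2*3 = 9.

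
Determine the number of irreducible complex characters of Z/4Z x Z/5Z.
20

Why: The number of irreducible complex representations of a finite group equals its number of conjugacy classes. Z/4Z x Z/5Z is abelian of order 20, so every element is its own conjugacy class: 20 classes, so Z/4Z x Z/5Z (order 20) has exactly 20 irreducible complex representations.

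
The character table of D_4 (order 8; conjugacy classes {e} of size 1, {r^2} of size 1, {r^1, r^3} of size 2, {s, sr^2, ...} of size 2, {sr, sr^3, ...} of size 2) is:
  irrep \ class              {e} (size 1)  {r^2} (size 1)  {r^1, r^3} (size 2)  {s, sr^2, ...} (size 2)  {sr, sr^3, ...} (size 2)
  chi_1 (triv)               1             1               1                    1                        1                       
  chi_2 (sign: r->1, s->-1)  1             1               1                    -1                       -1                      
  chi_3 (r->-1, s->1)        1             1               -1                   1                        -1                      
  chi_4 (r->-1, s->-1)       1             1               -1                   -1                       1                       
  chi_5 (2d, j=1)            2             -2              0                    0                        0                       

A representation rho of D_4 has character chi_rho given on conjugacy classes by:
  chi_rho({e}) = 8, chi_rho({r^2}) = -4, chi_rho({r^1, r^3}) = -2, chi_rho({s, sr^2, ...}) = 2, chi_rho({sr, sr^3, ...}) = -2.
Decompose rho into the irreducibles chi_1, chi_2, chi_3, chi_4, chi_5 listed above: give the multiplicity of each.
Multiplicities: chi_1: 0, chi_2: 0, chi_3: 2, chi_4: 0, chi_5: 3.

Use <chi_rho, chi> = (1/|G|) sum_C |C| * chi_rho(C) * conj(chi(C)) with |G| = 8 for each irreducible chi in the table:
  <chi_rho, chi_1> = (1/8)[1*(8)*conj(1) + 1*(-4)*conj(1) + 2*(-2)*conj(1) + 2*(2)*conj(1) + 2*(-2)*conj(1)]
      = (1/8)[(8) + (-4) + (-4) + (4) + (-4)] = 0/8 = 0
  <chi_rho, chi_2> = (1/8)[1*(8)*conj(1) + 1*(-4)*conj(1) + 2*(-2)*conj(1) + 2*(2)*conj(-1) + 2*(-2)*conj(-1)]
      = (1/8)[(8) + (-4) + (-4) + (-4) + (4)] = 0/8 = 0
  <chi_rho, chi_3> = (1/8)[1*(8)*conj(1) + 1*(-4)*conj(1) + 2*(-2)*conj(-1) + 2*(2)*conj(1) + 2*(-2)*conj(-1)]
      = (1/8)[(8) + (-4) + (4) + (4) + (4)] = 16/8 = 2
  <chi_rho, chi_4> = (1/8)[1*(8)*conj(1) + 1*(-4)*conj(1) + 2*(-2)*conj(-1) + 2*(2)*conj(-1) + 2*(-2)*conj(1)]
      = (1/8)[(8) + (-4) + (4) + (-4) + (-4)] = 0/8 = 0
  <chi_rho, chi_5> = (1/8)[1*(8)*conj(2) + 1*(-4)*conj(-2) + 2*(-2)*conj(0) + 2*(2)*conj(0) + 2*(-2)*conj(0)]
      = (1/8)[(16) + (8) + (0) + (0) + (0)] = 24/8 = 3
Dimension check: dim(rho) = sum (mult * dim) = 0*1 + 0*1 + 2*1 + 0*1 + 3*2 = 8 = chi_rho(e) = 8.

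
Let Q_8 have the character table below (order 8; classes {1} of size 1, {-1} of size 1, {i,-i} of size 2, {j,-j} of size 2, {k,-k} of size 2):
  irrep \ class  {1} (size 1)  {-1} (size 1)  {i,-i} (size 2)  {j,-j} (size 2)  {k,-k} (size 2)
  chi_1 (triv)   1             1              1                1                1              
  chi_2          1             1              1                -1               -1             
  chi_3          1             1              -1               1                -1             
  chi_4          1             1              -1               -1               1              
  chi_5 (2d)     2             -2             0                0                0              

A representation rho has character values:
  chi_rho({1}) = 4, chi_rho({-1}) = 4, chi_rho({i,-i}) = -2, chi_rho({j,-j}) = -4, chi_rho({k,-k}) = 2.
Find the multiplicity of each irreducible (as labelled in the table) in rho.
Multiplicities: chi_1: 0, chi_2: 1, chi_3: 0, chi_4: 3, chi_5: 0.

Argument: Use <chi_rho, chi> = (1/|G|) sum_C |C| * chi_rho(C) * conj(chi(C)) with |G| = 8 for each irreducible chi in the table:
  <chi_rho, chi_1> = (1/8)[1*(4)*conj(1) + 1*(4)*conj(1) + 2*(-2)*conj(1) + 2*(-4)*conj(1) + 2*(2)*conj(1)]
      = (1/8)[(4) + (4) + (-4) + (-8) + (4)] = 0/8 = 0
  <chi_rho, chi_2> = (1/8)[1*(4)*conj(1) + 1*(4)*conj(1) + 2*(-2)*conj(1) + 2*(-4)*conj(-1) + 2*(2)*conj(-1)]
      = (1/8)[(4) + (4) + (-4) + (8) + (-4)] = 8/8 = 1
  <chi_rho, chi_3> = (1/8)[1*(4)*conj(1) + 1*(4)*conj(1) + 2*(-2)*conj(-1) + 2*(-4)*conj(1) + 2*(2)*conj(-1)]
      = (1/8)[(4) + (4) + (4) + (-8) + (-4)] = 0/8 = 0
  <chi_rho, chi_4> = (1/8)[1*(4)*conj(1) + 1*(4)*conj(1) + 2*(-2)*conj(-1) + 2*(-4)*conj(-1) + 2*(2)*conj(1)]
      = (1/8)[(4) + (4) + (4) + (8) + (4)] = 24/8 = 3
  <chi_rho, chi_5> = (1/8)[1*(4)*conj(2) + 1*(4)*conj(-2) + 2*(-2)*conj(0) + 2*(-4)*conj(0) + 2*(2)*conj(0)]
      = (1/8)[(8) + (-8) + (0) + (0) + (0)] = 0/8 = 0
Dimension check: dim(rho) = sum (mult * dim) = 0*1 + 1*1 + 0*1 + 3*1 + 0*2 = 4 = chi_rho(e) = 4.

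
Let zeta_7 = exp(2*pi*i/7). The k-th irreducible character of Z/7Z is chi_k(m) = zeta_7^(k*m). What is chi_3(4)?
chi_3(4) = zeta_7^12 = exp(-4*I*pi/7)

Derivation: chi_3(4) = zeta_7^(3*4) = zeta_7^12. Since zeta_7^7 = 1, this equals zeta_7^5 = exp(2*pi*i*5/7) = exp(-4*I*pi/7).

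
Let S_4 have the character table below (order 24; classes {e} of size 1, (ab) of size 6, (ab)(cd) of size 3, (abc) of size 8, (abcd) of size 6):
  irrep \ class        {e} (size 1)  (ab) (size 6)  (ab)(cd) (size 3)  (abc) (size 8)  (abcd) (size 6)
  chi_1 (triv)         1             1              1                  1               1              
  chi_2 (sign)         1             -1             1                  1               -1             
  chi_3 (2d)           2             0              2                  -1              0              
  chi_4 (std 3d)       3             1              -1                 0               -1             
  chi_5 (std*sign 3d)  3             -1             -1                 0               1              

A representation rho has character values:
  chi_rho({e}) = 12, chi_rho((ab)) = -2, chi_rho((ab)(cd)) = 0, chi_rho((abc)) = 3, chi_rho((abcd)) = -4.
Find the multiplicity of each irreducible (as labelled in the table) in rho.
Multiplicities: chi_1: 0, chi_2: 3, chi_3: 0, chi_4: 2, chi_5: 1.

Derivation: Use <chi_rho, chi> = (1/|G|) sum_C |C| * chi_rho(C) * conj(chi(C)) with |G| = 24 for each irreducible chi in the table:
  <chi_rho, chi_1> = (1/24)[1*(12)*conj(1) + 6*(-2)*conj(1) + 3*(0)*conj(1) + 8*(3)*conj(1) + 6*(-4)*conj(1)]
      = (1/24)[(12) + (-12) + (0) + (24) + (-24)] = 0/24 = 0
  <chi_rho, chi_2> = (1/24)[1*(12)*conj(1) + 6*(-2)*conj(-1) + 3*(0)*conj(1) + 8*(3)*conj(1) + 6*(-4)*conj(-1)]
      = (1/24)[(12) + (12) + (0) + (24) + (24)] = 72/24 = 3
  <chi_rho, chi_3> = (1/24)[1*(12)*conj(2) + 6*(-2)*conj(0) + 3*(0)*conj(2) + 8*(3)*conj(-1) + 6*(-4)*conj(0)]
      = (1/24)[(24) + (0) + (0) + (-24) + (0)] = 0/24 = 0
  <chi_rho, chi_4> = (1/24)[1*(12)*conj(3) + 6*(-2)*conj(1) + 3*(0)*conj(-1) + 8*(3)*conj(0) + 6*(-4)*conj(-1)]
      = (1/24)[(36) + (-12) + (0) + (0) + (24)] = 48/24 = 2
  <chi_rho, chi_5> = (1/24)[1*(12)*conj(3) + 6*(-2)*conj(-1) + 3*(0)*conj(-1) + 8*(3)*conj(0) + 6*(-4)*conj(1)]
      = (1/24)[(36) + (12) + (0) + (0) + (-24)] = 24/24 = 1
Dimension check: dim(rho) = sum (mult * dim) = 0*1 + 3*1 + 0*2 + 2*3 + 1*3 = 12 = chi_rho(e) = 12.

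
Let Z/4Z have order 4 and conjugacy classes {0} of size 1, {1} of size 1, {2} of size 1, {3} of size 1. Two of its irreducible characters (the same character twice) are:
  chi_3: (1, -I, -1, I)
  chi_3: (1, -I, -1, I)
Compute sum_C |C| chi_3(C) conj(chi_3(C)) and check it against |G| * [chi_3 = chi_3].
Sum = 4 = |G| = 4; so <chi_3, chi_3> = 1 (norm-1 confirms irreducibility).

Justification: Compute term by term over conjugacy classes (|C| * chi_3(C) * conj(chi_3(C))):
  1*(1)*conj(1) + 1*(-I)*conj(-I) + 1*(-1)*conj(-1) + 1*(I)*conj(I)
  = (1) + (1) + (1) + (1)
  = 4.
(Exp terms are combined using exp(i*s)*conj(exp(i*t)) = exp(i*(s-t)), and sums of them are collapsed using the identity that for every m > 1 the m distinct m-th roots of unity sum to 0, e.g. 1 + exp(2*I*pi/3) + exp(-2*I*pi/3) = 0.)
Dividing by |G| = 4 gives 4/4 = 1, matching the row-orthogonality relation <chi_3, chi_3> = [chi_3 = chi_3].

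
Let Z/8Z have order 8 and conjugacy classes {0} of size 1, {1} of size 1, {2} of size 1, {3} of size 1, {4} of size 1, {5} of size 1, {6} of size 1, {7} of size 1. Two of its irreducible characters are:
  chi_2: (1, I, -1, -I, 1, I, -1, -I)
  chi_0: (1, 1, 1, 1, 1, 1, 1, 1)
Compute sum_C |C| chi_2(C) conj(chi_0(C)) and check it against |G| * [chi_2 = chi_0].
Sum = 0; so <chi_2, chi_0> = 0 (distinct irreducibles are orthogonal).

Argument: Compute term by term over conjugacy classes (|C| * chi_2(C) * conj(chi_0(C))):
  1*(1)*conj(1) + 1*(I)*conj(1) + 1*(-1)*conj(1) + 1*(-I)*conj(1) + 1*(1)*conj(1) + 1*(I)*conj(1) + 1*(-1)*conj(1) + 1*(-I)*conj(1)
  = (1) + (I) + (-1) + (-I) + (1) + (I) + (-1) + (-I)
  = 0.
(Exp terms are combined using exp(i*s)*conj(exp(i*t)) = exp(i*(s-t)), and sums of them are collapsed using the identity that for every m > 1 the m distinct m-th roots of unity sum to 0, e.g. 1 + exp(2*I*pi/3) + exp(-2*I*pi/3) = 0.)
Dividing by |G| = 8 gives 0/8 = 0, matching the row-orthogonality relation <chi_2, chi_0> = [chi_2 = chi_0].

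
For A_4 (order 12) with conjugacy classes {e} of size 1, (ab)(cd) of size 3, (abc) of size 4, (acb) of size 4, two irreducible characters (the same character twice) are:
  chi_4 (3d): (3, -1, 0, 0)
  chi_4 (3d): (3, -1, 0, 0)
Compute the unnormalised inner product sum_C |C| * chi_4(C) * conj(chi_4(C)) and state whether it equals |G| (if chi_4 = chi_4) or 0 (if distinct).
Sum = 12 = |G| = 12; so <chi_4, chi_4> = 1 (norm-1 confirms irreducibility).

Explanation: Compute term by term over conjugacy classes (|C| * chi_4(C) * conj(chi_4(C))):
  1*(3)*conj(3) + 3*(-1)*conj(-1) + 4*(0)*conj(0) + 4*(0)*conj(0)
  = (9) + (3) + (0) + (0)
  = 12.
(Exp terms are combined using exp(i*s)*conj(exp(i*t)) = exp(i*(s-t)), and sums of them are collapsed using the identity that for every m > 1 the m distinct m-th roots of unity sum to 0, e.g. 1 + exp(2*I*pi/3) + exp(-2*I*pi/3) = 0.)
Dividing by |G| = 12 gives 12/12 = 1, matching the row-orthogonality relation <chi_4, chi_4> = [chi_4 = chi_4].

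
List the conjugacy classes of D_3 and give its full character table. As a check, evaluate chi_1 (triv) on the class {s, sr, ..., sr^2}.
Conjugacy classes: {e} of size 1, {r^1, r^2} of size 2, {s, sr, ..., sr^2} of size 3.
Character table:
  irrep \ class              {e} (size 1)  {r^1, r^2} (size 2)  {s, sr, ..., sr^2} (size 3)
  chi_1 (triv)               1             1                    1                          
  chi_2 (sign: r->1, s->-1)  1             1                    -1                         
  chi_3 (2d, j=1)            2             -1                   0                          

Spot check: chi_1 (triv) on {s, sr, ..., sr^2} = 1.

Solution. D_3 has order 2*3 = 6 with 3 conjugacy classes, hence 3 irreducibles. Sum of squared dims 1 + 1 + 4 = 6 = |G|. Linear characters come from the abelianisation; the 2-dimensional irreps have character r^k -> 2*cos(2*pi*j*k/3), reflections -> 0.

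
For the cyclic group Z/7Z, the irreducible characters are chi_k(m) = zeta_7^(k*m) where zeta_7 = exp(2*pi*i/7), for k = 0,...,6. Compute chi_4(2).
chi_4(2) = zeta_7^8 = exp(2*I*pi/7)

Details: chi_4(2) = zeta_7^(4*2) = zeta_7^8. Since zeta_7^7 = 1, this equals zeta_7^1 = exp(2*pi*i*1/7) = exp(2*I*pi/7).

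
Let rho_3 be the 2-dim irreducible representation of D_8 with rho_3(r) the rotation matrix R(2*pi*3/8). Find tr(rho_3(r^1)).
chi_{rho_3}(r^1) = 2*cos(2*pi*3*1/8) = -sqrt(2)

Why: rho_3(r^1) is rotation by angle 2*pi*3*1/8, whose trace is 2*cos(2*pi*3*1/8) = -sqrt(2).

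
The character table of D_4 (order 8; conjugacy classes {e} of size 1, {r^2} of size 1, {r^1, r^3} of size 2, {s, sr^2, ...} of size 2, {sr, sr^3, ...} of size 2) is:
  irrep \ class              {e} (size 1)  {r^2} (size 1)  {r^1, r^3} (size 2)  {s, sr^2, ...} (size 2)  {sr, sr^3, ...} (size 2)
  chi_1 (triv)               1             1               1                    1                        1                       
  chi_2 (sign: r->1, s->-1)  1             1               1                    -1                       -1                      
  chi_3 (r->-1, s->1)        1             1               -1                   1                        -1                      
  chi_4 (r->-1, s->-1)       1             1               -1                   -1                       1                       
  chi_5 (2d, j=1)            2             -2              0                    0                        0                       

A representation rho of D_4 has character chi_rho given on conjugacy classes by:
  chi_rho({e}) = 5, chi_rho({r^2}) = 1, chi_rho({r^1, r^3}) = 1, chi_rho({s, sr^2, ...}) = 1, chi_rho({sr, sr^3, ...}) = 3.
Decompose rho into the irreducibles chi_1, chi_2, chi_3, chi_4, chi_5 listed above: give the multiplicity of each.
Multiplicities: chi_1: 2, chi_2: 0, chi_3: 0, chi_4: 1, chi_5: 1.

Explanation: Use <chi_rho, chi> = (1/|G|) sum_C |C| * chi_rho(C) * conj(chi(C)) with |G| = 8 for each irreducible chi in the table:
  <chi_rho, chi_1> = (1/8)[1*(5)*conj(1) + 1*(1)*conj(1) + 2*(1)*conj(1) + 2*(1)*conj(1) + 2*(3)*conj(1)]
      = (1/8)[(5) + (1) + (2) + (2) + (6)] = 16/8 = 2
  <chi_rho, chi_2> = (1/8)[1*(5)*conj(1) + 1*(1)*conj(1) + 2*(1)*conj(1) + 2*(1)*conj(-1) + 2*(3)*conj(-1)]
      = (1/8)[(5) + (1) + (2) + (-2) + (-6)] = 0/8 = 0
  <chi_rho, chi_3> = (1/8)[1*(5)*conj(1) + 1*(1)*conj(1) + 2*(1)*conj(-1) + 2*(1)*conj(1) + 2*(3)*conj(-1)]
      = (1/8)[(5) + (1) + (-2) + (2) + (-6)] = 0/8 = 0
  <chi_rho, chi_4> = (1/8)[1*(5)*conj(1) + 1*(1)*conj(1) + 2*(1)*conj(-1) + 2*(1)*conj(-1) + 2*(3)*conj(1)]
      = (1/8)[(5) + (1) + (-2) + (-2) + (6)] = 8/8 = 1
  <chi_rho, chi_5> = (1/8)[1*(5)*conj(2) + 1*(1)*conj(-2) + 2*(1)*conj(0) + 2*(1)*conj(0) + 2*(3)*conj(0)]
      = (1/8)[(10) + (-2) + (0) + (0) + (0)] = 8/8 = 1
Dimension check: dim(rho) = sum (mult * dim) = 2*1 + 0*1 + 0*1 + 1*1 + 1*2 = 5 = chi_rho(e) = 5.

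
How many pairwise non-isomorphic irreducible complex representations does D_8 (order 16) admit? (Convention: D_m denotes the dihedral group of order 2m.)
7

Details: The number of irreducible complex representations of a finite group equals its number of conjugacy classes. D_8 has 7 conjugacy classes (n/2 + 3 for n even), so D_8 (order 16) has exactly 7 irreducible complex representations.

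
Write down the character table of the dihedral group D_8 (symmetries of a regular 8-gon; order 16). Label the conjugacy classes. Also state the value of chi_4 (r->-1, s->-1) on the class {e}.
Conjugacy classes: {e} of size 1, {r^4} of size 1, {r^1, r^7} of size 2, {r^2, r^6} of size 2, {r^3, r^5} of size 2, {s, sr^2, ...} of size 4, {sr, sr^3, ...} of size 4.
Character table:
  irrep \ class              {e} (size 1)  {r^4} (size 1)  {r^1, r^7} (size 2)  {r^2, r^6} (size 2)  {r^3, r^5} (size 2)  {s, sr^2, ...} (size 4)  {sr, sr^3, ...} (size 4)
  chi_1 (triv)               1             1               1                    1                    1                    1                        1                       
  chi_2 (sign: r->1, s->-1)  1             1               1                    1                    1                    -1                       -1                      
  chi_3 (r->-1, s->1)        1             1               -1                   1                    -1                   1                        -1                      
  chi_4 (r->-1, s->-1)       1             1               -1                   1                    -1                   -1                       1                       
  chi_5 (2d, j=1)            2             -2              sqrt(2)              0                    -sqrt(2)             0                        0                       
  chi_6 (2d, j=2)            2             2               0                    -2                   0                    0                        0                       
  chi_7 (2d, j=3)            2             -2              -sqrt(2)             0                    sqrt(2)              0                        0                       

Spot check: chi_4 (r->-1, s->-1) on {e} = 1.

Details: D_8 has order 2*8 = 16 with 7 conjugacy classes, hence 7 irreducibles. Sum of squared dims 1 + 1 + 1 + 1 + 4 + 4 + 4 = 16 = |G|. Linear characters come from the abelianisation; the 2-dimensional irreps have character r^k -> 2*cos(2*pi*j*k/8), reflections -> 0.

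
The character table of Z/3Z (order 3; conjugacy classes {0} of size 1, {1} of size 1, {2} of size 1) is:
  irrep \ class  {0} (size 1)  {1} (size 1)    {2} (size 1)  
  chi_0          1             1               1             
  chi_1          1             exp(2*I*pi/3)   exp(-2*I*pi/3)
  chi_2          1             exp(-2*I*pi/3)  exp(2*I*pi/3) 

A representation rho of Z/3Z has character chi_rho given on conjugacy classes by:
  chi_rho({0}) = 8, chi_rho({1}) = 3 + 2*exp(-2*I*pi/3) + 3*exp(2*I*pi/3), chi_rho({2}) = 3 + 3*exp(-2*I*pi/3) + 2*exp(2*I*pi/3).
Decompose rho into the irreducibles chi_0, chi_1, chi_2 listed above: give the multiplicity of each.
Multiplicities: chi_0: 3, chi_1: 3, chi_2: 2.

Why: Use <chi_rho, chi> = (1/|G|) sum_C |C| * chi_rho(C) * conj(chi(C)) with |G| = 3 for each irreducible chi in the table:
  <chi_rho, chi_0> = (1/3)[1*(8)*conj(1) + 1*(3 + 2*exp(-2*I*pi/3) + 3*exp(2*I*pi/3))*conj(1) + 1*(3 + 3*exp(-2*I*pi/3) + 2*exp(2*I*pi/3))*conj(1)]
      = (1/3)[(8) + (3 + 2*exp(-2*I*pi/3) + 3*exp(2*I*pi/3)) + (3 + 3*exp(-2*I*pi/3) + 2*exp(2*I*pi/3))] = 9/3 = 3
  <chi_rho, chi_1> = (1/3)[1*(8)*conj(1) + 1*(3 + 2*exp(-2*I*pi/3) + 3*exp(2*I*pi/3))*conj(exp(2*I*pi/3)) + 1*(3 + 3*exp(-2*I*pi/3) + 2*exp(2*I*pi/3))*conj(exp(-2*I*pi/3))]
      = (1/3)[(8) + (3 + 3*exp(-2*I*pi/3) + 2*exp(2*I*pi/3)) + (3 + 2*exp(-2*I*pi/3) + 3*exp(2*I*pi/3))] = 9/3 = 3
  <chi_rho, chi_2> = (1/3)[1*(8)*conj(1) + 1*(3 + 2*exp(-2*I*pi/3) + 3*exp(2*I*pi/3))*conj(exp(-2*I*pi/3)) + 1*(3 + 3*exp(-2*I*pi/3) + 2*exp(2*I*pi/3))*conj(exp(2*I*pi/3))]
      = (1/3)[(8) + (-1) + (-1)] = 6/3 = 2
(Exp terms are combined using exp(i*s)*conj(exp(i*t)) = exp(i*(s-t)), and sums of them are collapsed using the identity that for every m > 1 the m distinct m-th roots of unity sum to 0, e.g. 1 + exp(2*I*pi/3) + exp(-2*I*pi/3) = 0.)
Dimension check: dim(rho) = sum (mult * dim) = 3*1 + 3*1 + 2*1 = 8 = chi_rho(e) = 8.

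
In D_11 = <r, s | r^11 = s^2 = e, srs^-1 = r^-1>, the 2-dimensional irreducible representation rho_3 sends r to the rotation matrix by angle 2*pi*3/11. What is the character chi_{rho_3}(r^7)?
chi_{rho_3}(r^7) = 2*cos(2*pi*3*7/11) = 2*cos(2*pi/11)

Argument: rho_3(r^7) is rotation by angle 2*pi*3*7/11, whose trace is 2*cos(2*pi*3*7/11) = 2*cos(2*pi/11).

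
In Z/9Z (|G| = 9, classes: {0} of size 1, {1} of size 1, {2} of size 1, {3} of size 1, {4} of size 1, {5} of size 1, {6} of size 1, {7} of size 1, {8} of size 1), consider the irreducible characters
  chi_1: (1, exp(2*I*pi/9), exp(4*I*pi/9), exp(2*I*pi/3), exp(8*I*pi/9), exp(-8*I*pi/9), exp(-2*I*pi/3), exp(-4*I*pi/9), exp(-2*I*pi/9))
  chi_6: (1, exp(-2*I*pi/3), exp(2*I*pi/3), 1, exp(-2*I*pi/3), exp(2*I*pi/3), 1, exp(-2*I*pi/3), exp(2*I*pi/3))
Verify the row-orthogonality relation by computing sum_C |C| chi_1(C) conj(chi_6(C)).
Sum = 0; so <chi_1, chi_6> = 0 (distinct irreducibles are orthogonal).

Compute term by term over conjugacy classes (|C| * chi_1(C) * conj(chi_6(C))):
  1*(1)*conj(1) + 1*(exp(2*I*pi/9))*conj(exp(-2*I*pi/3)) + 1*(exp(4*I*pi/9))*conj(exp(2*I*pi/3)) + 1*(exp(2*I*pi/3))*conj(1) + 1*(exp(8*I*pi/9))*conj(exp(-2*I*pi/3)) + 1*(exp(-8*I*pi/9))*conj(exp(2*I*pi/3)) + 1*(exp(-2*I*pi/3))*conj(1) + 1*(exp(-4*I*pi/9))*conj(exp(-2*I*pi/3)) + 1*(exp(-2*I*pi/9))*conj(exp(2*I*pi/3))
  = (1) + (exp(8*I*pi/9)) + (exp(-2*I*pi/9)) + (exp(2*I*pi/3)) + (exp(-4*I*pi/9)) + (exp(4*I*pi/9)) + (exp(-2*I*pi/3)) + (exp(2*I*pi/9)) + (exp(-8*I*pi/9))
  = 0.
(Exp terms are combined using exp(i*s)*conj(exp(i*t)) = exp(i*(s-t)), and sums of them are collapsed using the identity that for every m > 1 the m distinct m-th roots of unity sum to 0, e.g. 1 + exp(2*I*pi/3) + exp(-2*I*pi/3) = 0.)
Dividing by |G| = 9 gives 0/9 = 0, matching the row-orthogonality relation <chi_1, chi_6> = [chi_1 = chi_6].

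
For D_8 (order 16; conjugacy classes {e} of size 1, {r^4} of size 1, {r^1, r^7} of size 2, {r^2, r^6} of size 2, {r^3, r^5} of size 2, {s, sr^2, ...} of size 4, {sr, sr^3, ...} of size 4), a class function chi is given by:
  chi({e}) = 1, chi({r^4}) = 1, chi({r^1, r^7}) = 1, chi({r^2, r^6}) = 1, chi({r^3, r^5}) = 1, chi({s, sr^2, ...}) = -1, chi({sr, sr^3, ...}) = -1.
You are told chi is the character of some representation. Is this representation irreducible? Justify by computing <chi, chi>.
Irreducible: <chi, chi> = 1.

Explanation: <chi, chi> = (1/|G|) sum_C |C| * |chi(C)|^2 = (1/16)[1*|1|^2 + 1*|1|^2 + 2*|1|^2 + 2*|1|^2 + 2*|1|^2 + 4*|-1|^2 + 4*|-1|^2]
  = (1/16)[(1) + (1) + (2) + (2) + (2) + (4) + (4)] = 16/16 = 1.
A character is irreducible iff <chi, chi> = 1, so this representation is irreducible.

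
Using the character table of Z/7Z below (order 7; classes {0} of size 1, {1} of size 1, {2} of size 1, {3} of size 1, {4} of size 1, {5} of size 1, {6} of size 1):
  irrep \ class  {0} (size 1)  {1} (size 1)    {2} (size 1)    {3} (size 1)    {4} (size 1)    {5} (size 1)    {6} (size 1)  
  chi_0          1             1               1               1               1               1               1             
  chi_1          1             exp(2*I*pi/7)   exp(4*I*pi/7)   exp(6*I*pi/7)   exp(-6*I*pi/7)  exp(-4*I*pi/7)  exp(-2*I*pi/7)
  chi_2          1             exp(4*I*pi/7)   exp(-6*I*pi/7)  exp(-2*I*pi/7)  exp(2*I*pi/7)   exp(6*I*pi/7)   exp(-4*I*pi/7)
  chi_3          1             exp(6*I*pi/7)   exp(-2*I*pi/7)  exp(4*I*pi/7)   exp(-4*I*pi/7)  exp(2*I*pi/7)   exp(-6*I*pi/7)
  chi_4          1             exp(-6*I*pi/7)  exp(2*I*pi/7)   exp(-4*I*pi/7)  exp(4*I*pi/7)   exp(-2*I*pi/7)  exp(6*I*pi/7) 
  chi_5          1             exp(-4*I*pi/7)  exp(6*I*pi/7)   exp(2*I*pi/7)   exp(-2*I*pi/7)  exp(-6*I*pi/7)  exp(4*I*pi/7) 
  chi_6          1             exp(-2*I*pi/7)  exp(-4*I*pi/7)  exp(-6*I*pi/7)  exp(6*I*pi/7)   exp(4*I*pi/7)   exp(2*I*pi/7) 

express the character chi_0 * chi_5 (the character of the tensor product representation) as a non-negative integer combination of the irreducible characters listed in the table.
chi_0 tensor chi_5 = chi_5 (all other irreducibles have multiplicity 0).

Proof sketch: The character of a tensor product is the pointwise product (chi_0 * chi_5)(C) = chi_0(C) * chi_5(C):
  {0}: (1)*(1), {1}: (1)*(exp(-4*I*pi/7)), {2}: (1)*(exp(6*I*pi/7)), {3}: (1)*(exp(2*I*pi/7)), {4}: (1)*(exp(-2*I*pi/7)), {5}: (1)*(exp(-6*I*pi/7)), {6}: (1)*(exp(4*I*pi/7))
so (chi_0 * chi_5) takes values
  {0} -> 1, {1} -> exp(-4*I*pi/7), {2} -> exp(6*I*pi/7), {3} -> exp(2*I*pi/7), {4} -> exp(-2*I*pi/7), {5} -> exp(-6*I*pi/7), {6} -> exp(4*I*pi/7).
Now take the inner product of this character with each irreducible chi from the table, <chi_0*chi_5, chi> = (1/7) sum_C |C| (chi_0*chi_5)(C) conj(chi(C)):
  <chi_0*chi_5, chi_0> = (1/7)[1*(1)*conj(1) + 1*(exp(-4*I*pi/7))*conj(1) + 1*(exp(6*I*pi/7))*conj(1) + 1*(exp(2*I*pi/7))*conj(1) + 1*(exp(-2*I*pi/7))*conj(1) + 1*(exp(-6*I*pi/7))*conj(1) + 1*(exp(4*I*pi/7))*conj(1)]
      = (1/7)[(1) + (exp(-4*I*pi/7)) + (exp(6*I*pi/7)) + (exp(2*I*pi/7)) + (exp(-2*I*pi/7)) + (exp(-6*I*pi/7)) + (exp(4*I*pi/7))] = 0/7 = 0
  <chi_0*chi_5, chi_1> = (1/7)[1*(1)*conj(1) + 1*(exp(-4*I*pi/7))*conj(exp(2*I*pi/7)) + 1*(exp(6*I*pi/7))*conj(exp(4*I*pi/7)) + 1*(exp(2*I*pi/7))*conj(exp(6*I*pi/7)) + 1*(exp(-2*I*pi/7))*conj(exp(-6*I*pi/7)) + 1*(exp(-6*I*pi/7))*conj(exp(-4*I*pi/7)) + 1*(exp(4*I*pi/7))*conj(exp(-2*I*pi/7))]
      = (1/7)[(1) + (exp(-6*I*pi/7)) + (exp(2*I*pi/7)) + (exp(-4*I*pi/7)) + (exp(4*I*pi/7)) + (exp(-2*I*pi/7)) + (exp(6*I*pi/7))] = 0/7 = 0
  <chi_0*chi_5, chi_2> = (1/7)[1*(1)*conj(1) + 1*(exp(-4*I*pi/7))*conj(exp(4*I*pi/7)) + 1*(exp(6*I*pi/7))*conj(exp(-6*I*pi/7)) + 1*(exp(2*I*pi/7))*conj(exp(-2*I*pi/7)) + 1*(exp(-2*I*pi/7))*conj(exp(2*I*pi/7)) + 1*(exp(-6*I*pi/7))*conj(exp(6*I*pi/7)) + 1*(exp(4*I*pi/7))*conj(exp(-4*I*pi/7))]
      = (1/7)[(1) + (exp(6*I*pi/7)) + (exp(-2*I*pi/7)) + (exp(4*I*pi/7)) + (exp(-4*I*pi/7)) + (exp(2*I*pi/7)) + (exp(-6*I*pi/7))] = 0/7 = 0
  <chi_0*chi_5, chi_3> = (1/7)[1*(1)*conj(1) + 1*(exp(-4*I*pi/7))*conj(exp(6*I*pi/7)) + 1*(exp(6*I*pi/7))*conj(exp(-2*I*pi/7)) + 1*(exp(2*I*pi/7))*conj(exp(4*I*pi/7)) + 1*(exp(-2*I*pi/7))*conj(exp(-4*I*pi/7)) + 1*(exp(-6*I*pi/7))*conj(exp(2*I*pi/7)) + 1*(exp(4*I*pi/7))*conj(exp(-6*I*pi/7))]
      = (1/7)[(1) + (exp(4*I*pi/7)) + (exp(-6*I*pi/7)) + (exp(-2*I*pi/7)) + (exp(2*I*pi/7)) + (exp(6*I*pi/7)) + (exp(-4*I*pi/7))] = 0/7 = 0
  <chi_0*chi_5, chi_4> = (1/7)[1*(1)*conj(1) + 1*(exp(-4*I*pi/7))*conj(exp(-6*I*pi/7)) + 1*(exp(6*I*pi/7))*conj(exp(2*I*pi/7)) + 1*(exp(2*I*pi/7))*conj(exp(-4*I*pi/7)) + 1*(exp(-2*I*pi/7))*conj(exp(4*I*pi/7)) + 1*(exp(-6*I*pi/7))*conj(exp(-2*I*pi/7)) + 1*(exp(4*I*pi/7))*conj(exp(6*I*pi/7))]
      = (1/7)[(1) + (exp(2*I*pi/7)) + (exp(4*I*pi/7)) + (exp(6*I*pi/7)) + (exp(-6*I*pi/7)) + (exp(-4*I*pi/7)) + (exp(-2*I*pi/7))] = 0/7 = 0
  <chi_0*chi_5, chi_5> = (1/7)[1*(1)*conj(1) + 1*(exp(-4*I*pi/7))*conj(exp(-4*I*pi/7)) + 1*(exp(6*I*pi/7))*conj(exp(6*I*pi/7)) + 1*(exp(2*I*pi/7))*conj(exp(2*I*pi/7)) + 1*(exp(-2*I*pi/7))*conj(exp(-2*I*pi/7)) + 1*(exp(-6*I*pi/7))*conj(exp(-6*I*pi/7)) + 1*(exp(4*I*pi/7))*conj(exp(4*I*pi/7))]
      = (1/7)[(1) + (1) + (1) + (1) + (1) + (1) + (1)] = 7/7 = 1
  <chi_0*chi_5, chi_6> = (1/7)[1*(1)*conj(1) + 1*(exp(-4*I*pi/7))*conj(exp(-2*I*pi/7)) + 1*(exp(6*I*pi/7))*conj(exp(-4*I*pi/7)) + 1*(exp(2*I*pi/7))*conj(exp(-6*I*pi/7)) + 1*(exp(-2*I*pi/7))*conj(exp(6*I*pi/7)) + 1*(exp(-6*I*pi/7))*conj(exp(4*I*pi/7)) + 1*(exp(4*I*pi/7))*conj(exp(2*I*pi/7))]
      = (1/7)[(1) + (exp(-2*I*pi/7)) + (exp(-4*I*pi/7)) + (exp(-6*I*pi/7)) + (exp(6*I*pi/7)) + (exp(4*I*pi/7)) + (exp(2*I*pi/7))] = 0/7 = 0
(Exp terms are combined using exp(i*s)*conj(exp(i*t)) = exp(i*(s-t)), and sums of them are collapsed using the identity that for every m > 1 the m distinct m-th roots of unity sum to 0, e.g. 1 + exp(2*I*pi/3) + exp(-2*I*pi/3) = 0.)
Hence the multiplicities are chi_5: 1. Dimension check: dim(chi_0)*dim(chi_5) = 1*1 = 1 and sum (mult * dim) = 1*1 = 1.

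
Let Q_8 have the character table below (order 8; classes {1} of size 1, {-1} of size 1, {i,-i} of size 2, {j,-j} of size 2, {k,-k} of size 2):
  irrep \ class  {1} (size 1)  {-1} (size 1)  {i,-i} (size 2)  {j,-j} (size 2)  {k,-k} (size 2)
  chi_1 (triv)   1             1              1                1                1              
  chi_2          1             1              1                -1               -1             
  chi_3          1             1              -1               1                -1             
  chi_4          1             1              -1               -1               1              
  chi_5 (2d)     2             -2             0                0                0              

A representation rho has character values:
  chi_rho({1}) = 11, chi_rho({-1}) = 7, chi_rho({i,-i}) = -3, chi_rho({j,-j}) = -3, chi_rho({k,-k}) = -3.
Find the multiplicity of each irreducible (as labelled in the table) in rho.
Multiplicities: chi_1: 0, chi_2: 3, chi_3: 3, chi_4: 3, chi_5: 1.

Argument: Use <chi_rho, chi> = (1/|G|) sum_C |C| * chi_rho(C) * conj(chi(C)) with |G| = 8 for each irreducible chi in the table:
  <chi_rho, chi_1> = (1/8)[1*(11)*conj(1) + 1*(7)*conj(1) + 2*(-3)*conj(1) + 2*(-3)*conj(1) + 2*(-3)*conj(1)]
      = (1/8)[(11) + (7) + (-6) + (-6) + (-6)] = 0/8 = 0
  <chi_rho, chi_2> = (1/8)[1*(11)*conj(1) + 1*(7)*conj(1) + 2*(-3)*conj(1) + 2*(-3)*conj(-1) + 2*(-3)*conj(-1)]
      = (1/8)[(11) + (7) + (-6) + (6) + (6)] = 24/8 = 3
  <chi_rho, chi_3> = (1/8)[1*(11)*conj(1) + 1*(7)*conj(1) + 2*(-3)*conj(-1) + 2*(-3)*conj(1) + 2*(-3)*conj(-1)]
      = (1/8)[(11) + (7) + (6) + (-6) + (6)] = 24/8 = 3
  <chi_rho, chi_4> = (1/8)[1*(11)*conj(1) + 1*(7)*conj(1) + 2*(-3)*conj(-1) + 2*(-3)*conj(-1) + 2*(-3)*conj(1)]
      = (1/8)[(11) + (7) + (6) + (6) + (-6)] = 24/8 = 3
  <chi_rho, chi_5> = (1/8)[1*(11)*conj(2) + 1*(7)*conj(-2) + 2*(-3)*conj(0) + 2*(-3)*conj(0) + 2*(-3)*conj(0)]
      = (1/8)[(22) + (-14) + (0) + (0) + (0)] = 8/8 = 1
Dimension check: dim(rho) = sum (mult * dim) = 0*1 + 3*1 + 3*1 + 3*1 + 1*2 = 11 = chi_rho(e) = 11.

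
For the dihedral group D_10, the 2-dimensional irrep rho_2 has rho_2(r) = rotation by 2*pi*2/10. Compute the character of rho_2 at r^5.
chi_{rho_2}(r^5) = 2*cos(2*pi*2*5/10) = 2

Argument: rho_2(r^5) is rotation by angle 2*pi*2*5/10, whose trace is 2*cos(2*pi*2*5/10) = 2.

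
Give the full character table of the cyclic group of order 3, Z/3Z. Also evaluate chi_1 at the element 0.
Character table of Z/3Z (irreps indexed chi_0,...,chi_2 with chi_k(m) = zeta_3^(k*m), zeta_3 = exp(2*pi*i/3)):
  irrep \ class  {0} (size 1)  {1} (size 1)    {2} (size 1)  
  chi_0          1             1               1             
  chi_1          1             exp(2*I*pi/3)   exp(-2*I*pi/3)
  chi_2          1             exp(-2*I*pi/3)  exp(2*I*pi/3) 

Spot check: chi_1(0) = zeta_3^(1*0) = zeta_3^0 = 1.

Derivation: Z/3Z is abelian, so all 3 irreducible complex representations are 1-dimensional. They are given by chi_k(m) = zeta_3^(k*m) for k = 0,...,2. Row orthogonality: sum_m chi_k(m) conj(chi_l(m)) = 3 * [k = l].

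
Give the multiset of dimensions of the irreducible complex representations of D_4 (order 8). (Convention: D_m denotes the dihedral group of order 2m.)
Dimensions: 1, 1, 1, 1, 2

Details: There are 5 irreducibles (= number of conjugacy classes). Their dimensions d_i satisfy sum d_i^2 = |G| = 8: 1 + 1 + 1 + 1 + 4 = 8.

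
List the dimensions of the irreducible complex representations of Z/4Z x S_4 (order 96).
Dimensions: 1, 1, 1, 1, 1, 1, 1, 1, 2, 2, 2, 2, 3, 3, 3, 3, 3, 3, 3, 3

Solution. There are 20 irreducibles (= number of conjugacy classes). Their dimensions d_i satisfy sum d_i^2 = |G| = 96: 1 + 1 + 1 + 1 + 1 + 1 + 1 + 1 + 4 + 4 + 4 + 4 + 9 + 9 + 9 + 9 + 9 + 9 + 9 + 9 = 96. (For the product with Z/4Z: each of the 4 1-dim characters of Z/4Z tensors with each irrep of S_4, giving 4 copies of each S_4-dimension.)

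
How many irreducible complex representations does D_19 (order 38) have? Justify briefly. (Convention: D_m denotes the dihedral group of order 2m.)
11

Solution. The number of irreducible complex representations of a finite group equals its number of conjugacy classes. D_19 has 11 conjugacy classes ((n+3)/2 for n odd), so D_19 (order 38) has exactly 11 irreducible complex representations.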